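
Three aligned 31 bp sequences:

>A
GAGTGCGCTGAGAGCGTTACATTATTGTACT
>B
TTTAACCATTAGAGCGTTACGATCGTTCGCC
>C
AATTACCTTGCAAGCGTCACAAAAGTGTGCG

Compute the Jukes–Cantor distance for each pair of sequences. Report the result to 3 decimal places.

A–B: 16/31 sites differ → p ≈ 0.516129, d = −0.75 ln(1 − 0.688172) = 0.873978 ≈ 0.874.
A–C: 13/31 sites differ → p ≈ 0.419355, d = −0.75 ln(1 − 0.55914) = 0.614271 ≈ 0.614.
B–C: 14/31 sites differ → p ≈ 0.451613, d = −0.75 ln(1 − 0.602151) = 0.691262 ≈ 0.691.

d(A,B) = 0.874, d(A,C) = 0.614, d(B,C) = 0.691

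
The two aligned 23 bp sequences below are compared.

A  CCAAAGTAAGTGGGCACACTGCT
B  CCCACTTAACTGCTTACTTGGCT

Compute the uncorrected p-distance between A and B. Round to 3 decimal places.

0.435

The sequences differ at 10 of 23 positions (sites 3, 5, 6, 10, 13, 14, 15, 18, 19, 20).
p = 10/23 = 0.434782… ≈ 0.435 (to 3 d.p.).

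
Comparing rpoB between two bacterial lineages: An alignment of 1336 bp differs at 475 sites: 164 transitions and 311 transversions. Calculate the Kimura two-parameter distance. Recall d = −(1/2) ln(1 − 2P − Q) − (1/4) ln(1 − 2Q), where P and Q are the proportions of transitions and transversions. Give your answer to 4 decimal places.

P = 164/1336 ≈ 0.122754 and Q = 311/1336 ≈ 0.232784.
Under the Kimura two-parameter model, d = −½ ln(1 − 2P − Q) − ¼ ln(1 − 2Q).
1 − 2P − Q = 0.521708, giving −½ ln(0.521708) = 0.325324.
1 − 2Q = 0.534432, giving −¼ ln(0.534432) = 0.156638.
d = 0.325324 + 0.156638 = 0.481962.

0.4820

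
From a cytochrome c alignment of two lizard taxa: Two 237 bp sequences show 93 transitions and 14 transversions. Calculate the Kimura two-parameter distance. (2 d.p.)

P = 93/237 ≈ 0.392405 and Q = 14/237 ≈ 0.059072.
Under the Kimura two-parameter model, d = −½ ln(1 − 2P − Q) − ¼ ln(1 − 2Q).
1 − 2P − Q = 0.156118, giving −½ ln(0.156118) = 0.928572.
1 − 2Q = 0.881856, giving −¼ ln(0.881856) = 0.031432.
d = 0.928572 + 0.031432 = 0.960004.

0.96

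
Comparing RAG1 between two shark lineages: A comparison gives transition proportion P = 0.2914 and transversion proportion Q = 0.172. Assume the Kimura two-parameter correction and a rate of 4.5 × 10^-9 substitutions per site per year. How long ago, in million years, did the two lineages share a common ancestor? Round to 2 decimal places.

Under the Kimura two-parameter model, d = −½ ln(1 − 2P − Q) − ¼ ln(1 − 2Q).
1 − 2P − Q = 0.2452, giving −½ ln(0.2452) = 0.702841.
1 − 2Q = 0.656, giving −¼ ln(0.656) = 0.105399.
d = 0.702841 + 0.105399 = 0.808240.
Under a molecular clock d = 2μt, so t = d/(2μ) = 0.808240 / (2 × 4.5 × 10^-9) = 89.80 million years.

89.80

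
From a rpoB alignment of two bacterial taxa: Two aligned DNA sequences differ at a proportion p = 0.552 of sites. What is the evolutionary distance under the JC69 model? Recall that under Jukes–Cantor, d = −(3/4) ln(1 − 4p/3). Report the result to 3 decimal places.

0.999

d = −(3/4) ln(1 − 4p/3) = −0.75 ln(1 − 0.736) = −0.75 ln(0.264)
  = −0.75 × (-1.331806) = 0.998855 substitutions/site.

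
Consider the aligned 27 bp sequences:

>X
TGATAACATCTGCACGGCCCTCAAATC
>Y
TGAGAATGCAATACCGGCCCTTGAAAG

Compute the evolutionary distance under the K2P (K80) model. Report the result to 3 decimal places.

Of 27 sites, 5 differences are transitions and 8 are transversions, so P = 5/27 ≈ 0.185185 and Q = 8/27 ≈ 0.296296.
Under the Kimura two-parameter model, d = −½ ln(1 − 2P − Q) − ¼ ln(1 − 2Q).
1 − 2P − Q = 0.333334, giving −½ ln(0.333334) = 0.549305.
1 − 2Q = 0.407408, giving −¼ ln(0.407408) = 0.224485.
d = 0.549305 + 0.224485 = 0.773790.

0.774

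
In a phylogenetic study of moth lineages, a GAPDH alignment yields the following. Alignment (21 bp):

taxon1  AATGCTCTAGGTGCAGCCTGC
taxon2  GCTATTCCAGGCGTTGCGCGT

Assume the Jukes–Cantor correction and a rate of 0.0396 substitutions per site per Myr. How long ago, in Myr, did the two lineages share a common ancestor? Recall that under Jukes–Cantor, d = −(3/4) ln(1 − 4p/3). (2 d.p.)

The sequences differ at 11 of 21 sites, so p = 11/21 ≈ 0.52381.
d = −(3/4) ln(1 − 4p/3) = −0.75 ln(1 − 0.698413) = −0.75 ln(0.301587)
  = −0.75 × (-1.198697) = 0.899023 substitutions/site.
Under a molecular clock d = 2μt, so t = d/(2μ) = 0.899023 / (2 × 0.0396) = 11.35 Myr.

11.35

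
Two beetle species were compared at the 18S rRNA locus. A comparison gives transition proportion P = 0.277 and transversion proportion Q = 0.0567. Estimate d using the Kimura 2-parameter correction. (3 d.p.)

Under the Kimura two-parameter model, d = −½ ln(1 − 2P − Q) − ¼ ln(1 − 2Q).
1 − 2P − Q = 0.3893, giving −½ ln(0.3893) = 0.471703.
1 − 2Q = 0.8866, giving −¼ ln(0.8866) = 0.030090.
d = 0.471703 + 0.030090 = 0.501793.

0.502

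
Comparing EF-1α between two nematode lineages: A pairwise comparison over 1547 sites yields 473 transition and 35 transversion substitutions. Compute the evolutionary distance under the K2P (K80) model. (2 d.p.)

P = 473/1547 ≈ 0.305753 and Q = 35/1547 ≈ 0.022624.
Under the Kimura two-parameter model, d = −½ ln(1 − 2P − Q) − ¼ ln(1 − 2Q).
1 − 2P − Q = 0.36587, giving −½ ln(0.36587) = 0.502739.
1 − 2Q = 0.954752, giving −¼ ln(0.954752) = 0.011576.
d = 0.502739 + 0.011576 = 0.514315.

0.51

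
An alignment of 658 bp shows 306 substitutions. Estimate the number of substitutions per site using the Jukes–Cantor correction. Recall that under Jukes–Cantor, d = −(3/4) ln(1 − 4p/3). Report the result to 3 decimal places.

0.726

p = 306/658 ≈ 0.465046.
d = −(3/4) ln(1 − 4p/3) = −0.75 ln(1 − 0.620061) = −0.75 ln(0.379939)
  = −0.75 × (-0.967745) = 0.725809 substitutions/site.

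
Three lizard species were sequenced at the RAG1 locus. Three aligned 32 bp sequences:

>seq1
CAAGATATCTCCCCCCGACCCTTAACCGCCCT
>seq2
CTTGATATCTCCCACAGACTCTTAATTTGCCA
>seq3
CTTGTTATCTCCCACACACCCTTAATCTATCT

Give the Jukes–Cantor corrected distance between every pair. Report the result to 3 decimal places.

d(seq1,seq2) = 0.404, d(seq1,seq3) = 0.404, d(seq2,seq3) = 0.259

seq1–seq2: 10/32 sites differ → p = 0.3125, d = −0.75 ln(1 − 0.416667) = 0.404248 ≈ 0.404.
seq1–seq3: 10/32 sites differ → p = 0.3125, d = −0.75 ln(1 − 0.416667) = 0.404248 ≈ 0.404.
seq2–seq3: 7/32 sites differ → p = 0.21875, d = −0.75 ln(1 − 0.291667) = 0.258631 ≈ 0.259.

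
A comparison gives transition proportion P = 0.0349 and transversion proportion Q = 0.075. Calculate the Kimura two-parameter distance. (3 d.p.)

0.119

Under the Kimura two-parameter model, d = −½ ln(1 − 2P − Q) − ¼ ln(1 − 2Q).
1 − 2P − Q = 0.8552, giving −½ ln(0.8552) = 0.078210.
1 − 2Q = 0.85, giving −¼ ln(0.85) = 0.040630.
d = 0.078210 + 0.040630 = 0.118840.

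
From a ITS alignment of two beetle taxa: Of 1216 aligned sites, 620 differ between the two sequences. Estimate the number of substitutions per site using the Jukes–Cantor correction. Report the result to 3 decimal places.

0.854

p = 620/1216 ≈ 0.509868.
d = −(3/4) ln(1 − 4p/3) = −0.75 ln(1 − 0.679824) = −0.75 ln(0.320176)
  = −0.75 × (-1.138884) = 0.854163 substitutions/site.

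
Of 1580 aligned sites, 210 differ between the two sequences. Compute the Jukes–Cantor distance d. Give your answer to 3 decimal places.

p = 210/1580 ≈ 0.132911.
d = −(3/4) ln(1 − 4p/3) = −0.75 ln(1 − 0.177215) = −0.75 ln(0.822785)
  = −0.75 × (-0.195060) = 0.146295 substitutions/site.

0.146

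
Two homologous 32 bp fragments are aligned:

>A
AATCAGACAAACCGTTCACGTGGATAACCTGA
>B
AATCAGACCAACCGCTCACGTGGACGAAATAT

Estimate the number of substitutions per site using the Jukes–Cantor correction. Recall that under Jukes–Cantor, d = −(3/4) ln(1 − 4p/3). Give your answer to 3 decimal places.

0.304

The sequences differ at 8 of 32 sites (9, 15, 25, 26, 28, 29, 31, 32), so p = 8/32 = 0.25.
d = −(3/4) ln(1 − 4p/3) = −0.75 ln(1 − 0.333333) = −0.75 ln(0.666667)
  = −0.75 × (-0.405465) = 0.304099 substitutions/site.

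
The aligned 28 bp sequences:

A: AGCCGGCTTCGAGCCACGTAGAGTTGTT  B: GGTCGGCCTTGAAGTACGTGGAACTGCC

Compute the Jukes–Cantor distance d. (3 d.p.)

The sequences differ at 12 of 28 sites, so p = 12/28 ≈ 0.428571.
d = −(3/4) ln(1 − 4p/3) = −0.75 ln(1 − 0.571428) = −0.75 ln(0.428572)
  = −0.75 × (-0.847297) = 0.635473 substitutions/site.

0.635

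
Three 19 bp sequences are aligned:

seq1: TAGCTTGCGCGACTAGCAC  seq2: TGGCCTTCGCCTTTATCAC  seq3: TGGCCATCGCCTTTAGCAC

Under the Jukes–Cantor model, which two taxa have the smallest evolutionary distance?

seq2 and seq3

seq1–seq2: 7/19 differ, p = 0.368, d = 0.507.
seq1–seq3: 7/19 differ, p = 0.368, d = 0.507.
seq2–seq3: 2/19 differ, p = 0.105, d = 0.113.
The smallest distance is between seq2 and seq3.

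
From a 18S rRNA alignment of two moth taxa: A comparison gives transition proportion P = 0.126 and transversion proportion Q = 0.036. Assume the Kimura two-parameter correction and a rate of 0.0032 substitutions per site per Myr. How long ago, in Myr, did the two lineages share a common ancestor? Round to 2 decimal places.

Under the Kimura two-parameter model, d = −½ ln(1 − 2P − Q) − ¼ ln(1 − 2Q).
1 − 2P − Q = 0.712, giving −½ ln(0.712) = 0.169839.
1 − 2Q = 0.928, giving −¼ ln(0.928) = 0.018681.
d = 0.169839 + 0.018681 = 0.188520.
Under a molecular clock d = 2μt, so t = d/(2μ) = 0.188520 / (2 × 0.0032) = 29.46 Myr.

29.46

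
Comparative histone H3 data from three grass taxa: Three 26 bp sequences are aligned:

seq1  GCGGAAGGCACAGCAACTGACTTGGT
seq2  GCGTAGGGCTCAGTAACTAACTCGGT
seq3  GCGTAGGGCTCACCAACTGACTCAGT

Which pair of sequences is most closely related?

seq2 and seq3

seq1–seq2: 6/26 differ, p = 0.231, d = 0.276.
seq1–seq3: 6/26 differ, p = 0.231, d = 0.276.
seq2–seq3: 4/26 differ, p = 0.154, d = 0.172.
The smallest distance is between seq2 and seq3.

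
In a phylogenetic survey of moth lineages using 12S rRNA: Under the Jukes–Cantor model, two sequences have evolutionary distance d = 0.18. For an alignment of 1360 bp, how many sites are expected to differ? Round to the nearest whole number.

Invert JC69: p = (3/4)(1 − e^(−4d/3)) = 0.75 × (1 − e^(-0.24)) = 0.75 × (1 − 0.786628) = 0.160029.
Expected differing sites = pL ≈ 0.160029 × 1360 = 217.63944 ≈ 218.

218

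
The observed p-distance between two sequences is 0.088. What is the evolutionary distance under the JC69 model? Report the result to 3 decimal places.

d = −(3/4) ln(1 − 4p/3) = −0.75 ln(1 − 0.117333) = −0.75 ln(0.882667)
  = −0.75 × (-0.124807) = 0.093605 substitutions/site.

0.094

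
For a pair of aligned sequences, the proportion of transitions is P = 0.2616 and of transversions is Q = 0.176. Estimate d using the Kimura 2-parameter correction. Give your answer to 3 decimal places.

0.709

Under the Kimura two-parameter model, d = −½ ln(1 − 2P − Q) − ¼ ln(1 − 2Q).
1 − 2P − Q = 0.3008, giving −½ ln(0.3008) = 0.600655.
1 − 2Q = 0.648, giving −¼ ln(0.648) = 0.108466.
d = 0.600655 + 0.108466 = 0.709121.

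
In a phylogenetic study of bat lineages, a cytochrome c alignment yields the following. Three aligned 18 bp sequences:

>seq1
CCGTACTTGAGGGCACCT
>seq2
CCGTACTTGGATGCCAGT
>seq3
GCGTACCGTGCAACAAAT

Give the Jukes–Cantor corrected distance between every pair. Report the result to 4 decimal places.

d(seq1,seq2) = 0.4408, d(seq1,seq3) = 1.0124, d(seq2,seq3) = 0.8240

seq1–seq2: 6/18 sites differ → p ≈ 0.333333, d = −0.75 ln(1 − 0.444444) = 0.440839 ≈ 0.4408.
seq1–seq3: 10/18 sites differ → p ≈ 0.555556, d = −0.75 ln(1 − 0.740741) = 1.012446 ≈ 1.0124.
seq2–seq3: 9/18 sites differ → p = 0.5, d = −0.75 ln(1 − 0.666667) = 0.823960 ≈ 0.8240.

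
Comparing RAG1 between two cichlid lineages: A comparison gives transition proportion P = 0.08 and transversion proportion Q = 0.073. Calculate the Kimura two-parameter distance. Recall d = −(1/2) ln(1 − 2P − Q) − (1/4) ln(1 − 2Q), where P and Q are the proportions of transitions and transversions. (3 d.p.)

0.172

Under the Kimura two-parameter model, d = −½ ln(1 − 2P − Q) − ¼ ln(1 − 2Q).
1 − 2P − Q = 0.767, giving −½ ln(0.767) = 0.132634.
1 − 2Q = 0.854, giving −¼ ln(0.854) = 0.039456.
d = 0.132634 + 0.039456 = 0.172090.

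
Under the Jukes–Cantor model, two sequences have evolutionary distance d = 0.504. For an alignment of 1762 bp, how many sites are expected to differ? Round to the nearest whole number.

Invert JC69: p = (3/4)(1 − e^(−4d/3)) = 0.75 × (1 − e^(-0.672)) = 0.75 × (1 − 0.510686) = 0.366986.
Expected differing sites = pL ≈ 0.366986 × 1762 = 646.629332 ≈ 647.

647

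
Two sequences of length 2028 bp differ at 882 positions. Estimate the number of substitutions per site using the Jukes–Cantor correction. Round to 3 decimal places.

0.650

p = 882/2028 ≈ 0.434911.
d = −(3/4) ln(1 − 4p/3) = −0.75 ln(1 − 0.579881) = −0.75 ln(0.420119)
  = −0.75 × (-0.867217) = 0.650413 substitutions/site.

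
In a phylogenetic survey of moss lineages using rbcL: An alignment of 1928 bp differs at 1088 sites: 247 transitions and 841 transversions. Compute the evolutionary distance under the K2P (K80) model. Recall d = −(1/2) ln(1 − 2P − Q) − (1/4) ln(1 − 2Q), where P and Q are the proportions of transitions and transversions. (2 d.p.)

1.10

P = 247/1928 ≈ 0.128112 and Q = 841/1928 ≈ 0.436203.
Under the Kimura two-parameter model, d = −½ ln(1 − 2P − Q) − ¼ ln(1 − 2Q).
1 − 2P − Q = 0.307573, giving −½ ln(0.307573) = 0.589521.
1 − 2Q = 0.127594, giving −¼ ln(0.127594) = 0.514725.
d = 0.589521 + 0.514725 = 1.104246.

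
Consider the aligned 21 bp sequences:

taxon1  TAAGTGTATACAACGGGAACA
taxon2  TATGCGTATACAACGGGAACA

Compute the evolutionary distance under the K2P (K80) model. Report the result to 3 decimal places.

0.102

Of 21 sites, 1 differences are transitions and 1 are transversions, so P = 1/21 ≈ 0.047619 and Q = 1/21 ≈ 0.047619.
Under the Kimura two-parameter model, d = −½ ln(1 − 2P − Q) − ¼ ln(1 − 2Q).
1 − 2P − Q = 0.857143, giving −½ ln(0.857143) = 0.077075.
1 − 2Q = 0.904762, giving −¼ ln(0.904762) = 0.025021.
d = 0.077075 + 0.025021 = 0.102096.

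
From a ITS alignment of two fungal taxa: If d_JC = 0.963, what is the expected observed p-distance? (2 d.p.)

0.54

p = (3/4)(1 − e^(−4d/3)) = 0.75 × (1 − e^(-1.284)) = 0.75 × (1 − 0.276927) = 0.542305.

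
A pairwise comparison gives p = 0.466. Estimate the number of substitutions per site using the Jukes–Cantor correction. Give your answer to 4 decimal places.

d = −(3/4) ln(1 − 4p/3) = −0.75 ln(1 − 0.621333) = −0.75 ln(0.378667)
  = −0.75 × (-0.971098) = 0.728324 substitutions/site.

0.7283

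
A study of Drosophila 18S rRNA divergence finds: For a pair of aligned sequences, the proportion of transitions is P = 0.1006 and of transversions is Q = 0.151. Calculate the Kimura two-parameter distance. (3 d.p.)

0.307

Under the Kimura two-parameter model, d = −½ ln(1 − 2P − Q) − ¼ ln(1 − 2Q).
1 − 2P − Q = 0.6478, giving −½ ln(0.6478) = 0.217087.
1 − 2Q = 0.698, giving −¼ ln(0.698) = 0.089884.
d = 0.217087 + 0.089884 = 0.306971.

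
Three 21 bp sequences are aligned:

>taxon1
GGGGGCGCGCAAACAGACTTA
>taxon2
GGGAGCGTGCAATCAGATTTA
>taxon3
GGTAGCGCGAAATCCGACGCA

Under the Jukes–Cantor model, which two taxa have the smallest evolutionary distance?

taxon1–taxon2: 4/21 differ, p = 0.190, d = 0.220.
taxon1–taxon3: 7/21 differ, p = 0.333, d = 0.441.
taxon2–taxon3: 7/21 differ, p = 0.333, d = 0.441.
The smallest distance is between taxon1 and taxon2.

taxon1 and taxon2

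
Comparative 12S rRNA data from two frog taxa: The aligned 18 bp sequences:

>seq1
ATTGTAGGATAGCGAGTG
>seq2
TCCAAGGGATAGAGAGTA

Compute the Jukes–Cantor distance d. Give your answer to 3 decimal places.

The sequences differ at 8 of 18 sites (1, 2, 3, 4, 5, 6, 13, 18), so p = 8/18 ≈ 0.444444.
d = −(3/4) ln(1 − 4p/3) = −0.75 ln(1 − 0.592592) = −0.75 ln(0.407408)
  = −0.75 × (-0.897940) = 0.673455 substitutions/site.

0.673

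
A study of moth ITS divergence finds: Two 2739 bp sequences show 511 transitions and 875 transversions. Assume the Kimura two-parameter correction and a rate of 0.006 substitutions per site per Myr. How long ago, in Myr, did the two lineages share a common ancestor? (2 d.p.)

70.37

P = 511/2739 ≈ 0.186564 and Q = 875/2739 ≈ 0.31946.
Under the Kimura two-parameter model, d = −½ ln(1 − 2P − Q) − ¼ ln(1 − 2Q).
1 − 2P − Q = 0.307412, giving −½ ln(0.307412) = 0.589783.
1 − 2Q = 0.36108, giving −¼ ln(0.36108) = 0.254664.
d = 0.589783 + 0.254664 = 0.844447.
Under a molecular clock d = 2μt, so t = d/(2μ) = 0.844447 / (2 × 0.006) = 70.37 Myr.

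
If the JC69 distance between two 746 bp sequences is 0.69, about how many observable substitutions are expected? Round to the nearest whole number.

Invert JC69: p = (3/4)(1 − e^(−4d/3)) = 0.75 × (1 − e^(-0.92)) = 0.75 × (1 − 0.398519) = 0.451111.
Expected differing sites = pL ≈ 0.451111 × 746 = 336.528806 ≈ 337.

337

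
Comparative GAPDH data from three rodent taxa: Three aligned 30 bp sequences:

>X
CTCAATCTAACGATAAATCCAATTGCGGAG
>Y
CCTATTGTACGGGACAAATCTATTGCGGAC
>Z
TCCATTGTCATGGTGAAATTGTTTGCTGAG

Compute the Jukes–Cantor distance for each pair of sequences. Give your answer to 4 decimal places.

d(X,Y) = 0.6467, d(X,Z) = 0.7301, d(Y,Z) = 0.5716

X–Y: 13/30 sites differ → p ≈ 0.433333, d = −0.75 ln(1 − 0.577777) = 0.646666 ≈ 0.6467.
X–Z: 14/30 sites differ → p ≈ 0.466667, d = −0.75 ln(1 − 0.622223) = 0.730088 ≈ 0.7301.
Y–Z: 12/30 sites differ → p = 0.4, d = −0.75 ln(1 − 0.533333) = 0.571605 ≈ 0.5716.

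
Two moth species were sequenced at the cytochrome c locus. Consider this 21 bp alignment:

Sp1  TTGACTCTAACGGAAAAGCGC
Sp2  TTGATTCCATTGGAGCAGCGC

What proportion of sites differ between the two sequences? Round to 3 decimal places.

The sequences differ at 6 of 21 positions (sites 5, 8, 10, 11, 15, 16).
p = 6/21 = 0.285714… ≈ 0.286 (to 3 d.p.).

0.286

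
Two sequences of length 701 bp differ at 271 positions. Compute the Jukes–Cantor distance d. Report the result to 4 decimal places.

p = 271/701 ≈ 0.386591.
d = −(3/4) ln(1 − 4p/3) = −0.75 ln(1 − 0.515455) = −0.75 ln(0.484545)
  = −0.75 × (-0.724545) = 0.543409 substitutions/site.

0.5434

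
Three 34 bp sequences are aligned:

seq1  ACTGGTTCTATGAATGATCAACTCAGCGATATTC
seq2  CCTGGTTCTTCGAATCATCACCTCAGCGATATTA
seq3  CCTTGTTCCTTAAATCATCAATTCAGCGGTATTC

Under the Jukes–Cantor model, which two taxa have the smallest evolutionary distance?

seq1–seq2: 6/34 differ, p = 0.176, d = 0.201.
seq1–seq3: 8/34 differ, p = 0.235, d = 0.282.
seq2–seq3: 8/34 differ, p = 0.235, d = 0.282.
The smallest distance is between seq1 and seq2.

seq1 and seq2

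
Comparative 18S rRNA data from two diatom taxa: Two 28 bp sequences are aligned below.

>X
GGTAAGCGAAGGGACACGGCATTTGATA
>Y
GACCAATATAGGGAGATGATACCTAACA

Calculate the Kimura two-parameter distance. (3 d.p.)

1.726

Of 28 sites, 12 differences are transitions and 3 are transversions, so P = 12/28 ≈ 0.428571 and Q = 3/28 ≈ 0.107143.
Under the Kimura two-parameter model, d = −½ ln(1 − 2P − Q) − ¼ ln(1 − 2Q).
1 − 2P − Q = 0.035715, giving −½ ln(0.035715) = 1.666092.
1 − 2Q = 0.785714, giving −¼ ln(0.785714) = 0.060291.
d = 1.666092 + 0.060291 = 1.726383.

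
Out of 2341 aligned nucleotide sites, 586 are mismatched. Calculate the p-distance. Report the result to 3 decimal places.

p = 586/2341 = 0.250320… ≈ 0.250 (to 3 d.p.).

0.250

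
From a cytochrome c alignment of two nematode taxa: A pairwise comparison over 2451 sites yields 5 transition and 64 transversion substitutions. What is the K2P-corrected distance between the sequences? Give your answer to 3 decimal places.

0.029

P = 5/2451 ≈ 0.00204 and Q = 64/2451 ≈ 0.026112.
Under the Kimura two-parameter model, d = −½ ln(1 − 2P − Q) − ¼ ln(1 − 2Q).
1 − 2P − Q = 0.969808, giving −½ ln(0.969808) = 0.015329.
1 − 2Q = 0.947776, giving −¼ ln(0.947776) = 0.013409.
d = 0.015329 + 0.013409 = 0.028738.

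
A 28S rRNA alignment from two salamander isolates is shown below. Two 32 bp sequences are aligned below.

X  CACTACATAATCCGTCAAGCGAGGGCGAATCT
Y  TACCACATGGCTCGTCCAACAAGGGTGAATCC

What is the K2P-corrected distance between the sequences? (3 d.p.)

0.550

Of 32 sites, 10 differences are transitions and 1 are transversions, so P = 10/32 = 0.3125 and Q = 1/32 = 0.03125.
Under the Kimura two-parameter model, d = −½ ln(1 − 2P − Q) − ¼ ln(1 − 2Q).
1 − 2P − Q = 0.34375, giving −½ ln(0.34375) = 0.533920.
1 − 2Q = 0.9375, giving −¼ ln(0.9375) = 0.016135.
d = 0.533920 + 0.016135 = 0.550055.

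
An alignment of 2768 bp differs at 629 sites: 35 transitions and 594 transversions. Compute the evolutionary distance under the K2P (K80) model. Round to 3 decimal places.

P = 35/2768 ≈ 0.012645 and Q = 594/2768 ≈ 0.214595.
Under the Kimura two-parameter model, d = −½ ln(1 − 2P − Q) − ¼ ln(1 − 2Q).
1 − 2P − Q = 0.760115, giving −½ ln(0.760115) = 0.137143.
1 − 2Q = 0.57081, giving −¼ ln(0.57081) = 0.140175.
d = 0.137143 + 0.140175 = 0.277318.

0.277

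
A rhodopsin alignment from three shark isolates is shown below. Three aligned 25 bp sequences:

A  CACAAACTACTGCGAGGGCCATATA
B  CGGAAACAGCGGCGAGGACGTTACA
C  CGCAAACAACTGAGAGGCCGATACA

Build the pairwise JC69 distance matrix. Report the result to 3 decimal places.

d(A,B) = 0.490, d(A,C) = 0.289, d(B,C) = 0.289

A–B: 9/25 sites differ → p = 0.36, d = −0.75 ln(1 − 0.48) = 0.490445 ≈ 0.490.
A–C: 6/25 sites differ → p = 0.24, d = −0.75 ln(1 − 0.32) = 0.289247 ≈ 0.289.
B–C: 6/25 sites differ → p = 0.24, d = −0.75 ln(1 − 0.32) = 0.289247 ≈ 0.289.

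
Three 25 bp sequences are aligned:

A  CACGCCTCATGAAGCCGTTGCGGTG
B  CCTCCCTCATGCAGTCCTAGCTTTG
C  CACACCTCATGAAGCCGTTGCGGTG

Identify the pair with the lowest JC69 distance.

A and C

A–B: 9/25 differ, p = 0.360, d = 0.490.
A–C: 1/25 differ, p = 0.040, d = 0.041.
B–C: 9/25 differ, p = 0.360, d = 0.490.
The smallest distance is between A and C.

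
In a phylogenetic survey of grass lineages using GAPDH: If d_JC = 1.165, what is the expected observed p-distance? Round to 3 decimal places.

p = (3/4)(1 − e^(−4d/3)) = 0.75 × (1 − e^(-1.553333)) = 0.75 × (1 − 0.211542) = 0.591344.

0.591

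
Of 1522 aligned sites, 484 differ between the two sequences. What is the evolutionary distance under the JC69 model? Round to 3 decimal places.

0.414

p = 484/1522 ≈ 0.318003.
d = −(3/4) ln(1 − 4p/3) = −0.75 ln(1 − 0.424004) = −0.75 ln(0.575996)
  = −0.75 × (-0.551655) = 0.413741 substitutions/site.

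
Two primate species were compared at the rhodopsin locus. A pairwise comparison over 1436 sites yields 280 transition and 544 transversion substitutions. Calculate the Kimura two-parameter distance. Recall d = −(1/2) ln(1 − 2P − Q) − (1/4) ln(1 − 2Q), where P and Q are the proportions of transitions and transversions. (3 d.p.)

1.087

P = 280/1436 ≈ 0.194986 and Q = 544/1436 ≈ 0.37883.
Under the Kimura two-parameter model, d = −½ ln(1 − 2P − Q) − ¼ ln(1 − 2Q).
1 − 2P − Q = 0.231198, giving −½ ln(0.231198) = 0.732240.
1 − 2Q = 0.24234, giving −¼ ln(0.24234) = 0.354353.
d = 0.732240 + 0.354353 = 1.086593.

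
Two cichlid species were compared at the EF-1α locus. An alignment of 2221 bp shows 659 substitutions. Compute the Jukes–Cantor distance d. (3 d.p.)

p = 659/2221 ≈ 0.296713.
d = −(3/4) ln(1 − 4p/3) = −0.75 ln(1 − 0.395617) = −0.75 ln(0.604383)
  = −0.75 × (-0.503547) = 0.377660 substitutions/site.

0.378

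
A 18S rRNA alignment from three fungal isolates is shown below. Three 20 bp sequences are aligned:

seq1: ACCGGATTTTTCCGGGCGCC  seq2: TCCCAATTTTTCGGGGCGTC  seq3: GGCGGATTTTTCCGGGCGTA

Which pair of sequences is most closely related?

seq1–seq2: 5/20 differ, p = 0.250, d = 0.304.
seq1–seq3: 4/20 differ, p = 0.200, d = 0.233.
seq2–seq3: 6/20 differ, p = 0.300, d = 0.383.
The smallest distance is between seq1 and seq3.

seq1 and seq3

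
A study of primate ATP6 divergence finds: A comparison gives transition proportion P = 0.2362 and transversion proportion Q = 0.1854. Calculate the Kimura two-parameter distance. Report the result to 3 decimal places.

0.652

Under the Kimura two-parameter model, d = −½ ln(1 − 2P − Q) − ¼ ln(1 − 2Q).
1 − 2P − Q = 0.3422, giving −½ ln(0.3422) = 0.536180.
1 − 2Q = 0.6292, giving −¼ ln(0.6292) = 0.115827.
d = 0.536180 + 0.115827 = 0.652007.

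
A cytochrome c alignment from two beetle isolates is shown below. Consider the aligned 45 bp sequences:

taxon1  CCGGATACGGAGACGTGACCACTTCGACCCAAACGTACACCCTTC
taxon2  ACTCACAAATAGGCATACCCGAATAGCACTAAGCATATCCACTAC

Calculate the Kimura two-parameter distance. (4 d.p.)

0.9477

Of 45 sites, 10 differences are transitions and 14 are transversions, so P = 10/45 ≈ 0.222222 and Q = 14/45 ≈ 0.311111.
Under the Kimura two-parameter model, d = −½ ln(1 − 2P − Q) − ¼ ln(1 − 2Q).
1 − 2P − Q = 0.244445, giving −½ ln(0.244445) = 0.704382.
1 − 2Q = 0.377778, giving −¼ ln(0.377778) = 0.243362.
d = 0.704382 + 0.243362 = 0.947744.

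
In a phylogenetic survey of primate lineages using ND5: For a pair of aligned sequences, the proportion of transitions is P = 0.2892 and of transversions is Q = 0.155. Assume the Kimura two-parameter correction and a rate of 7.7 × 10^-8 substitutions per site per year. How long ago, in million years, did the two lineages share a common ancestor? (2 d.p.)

4.89

Under the Kimura two-parameter model, d = −½ ln(1 − 2P − Q) − ¼ ln(1 − 2Q).
1 − 2P − Q = 0.2666, giving −½ ln(0.2666) = 0.661003.
1 − 2Q = 0.69, giving −¼ ln(0.69) = 0.092766.
d = 0.661003 + 0.092766 = 0.753769.
Under a molecular clock d = 2μt, so t = d/(2μ) = 0.753769 / (2 × 7.7 × 10^-8) = 4.89 million years.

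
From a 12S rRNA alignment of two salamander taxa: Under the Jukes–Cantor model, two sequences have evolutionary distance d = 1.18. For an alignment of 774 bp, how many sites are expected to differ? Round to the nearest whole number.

Invert JC69: p = (3/4)(1 − e^(−4d/3)) = 0.75 × (1 − e^(-1.573333)) = 0.75 × (1 − 0.207353) = 0.594485.
Expected differing sites = pL ≈ 0.594485 × 774 = 460.13139 ≈ 460.

460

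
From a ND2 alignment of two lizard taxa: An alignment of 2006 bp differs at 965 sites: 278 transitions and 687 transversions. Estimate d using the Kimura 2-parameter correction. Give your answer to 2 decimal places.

0.77

P = 278/2006 ≈ 0.138584 and Q = 687/2006 ≈ 0.342473.
Under the Kimura two-parameter model, d = −½ ln(1 − 2P − Q) − ¼ ln(1 − 2Q).
1 − 2P − Q = 0.380359, giving −½ ln(0.380359) = 0.483320.
1 − 2Q = 0.315054, giving −¼ ln(0.315054) = 0.288753.
d = 0.483320 + 0.288753 = 0.772073.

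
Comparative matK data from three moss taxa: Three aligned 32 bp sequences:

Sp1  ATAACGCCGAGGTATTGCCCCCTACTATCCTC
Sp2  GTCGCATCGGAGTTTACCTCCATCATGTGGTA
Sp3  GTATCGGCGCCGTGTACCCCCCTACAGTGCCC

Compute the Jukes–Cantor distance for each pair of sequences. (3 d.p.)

Sp1–Sp2: 18/32 sites differ → p = 0.5625, d = −0.75 ln(1 − 0.75) = 1.039721 ≈ 1.040.
Sp1–Sp3: 12/32 sites differ → p = 0.375, d = −0.75 ln(1 − 0.5) = 0.519860 ≈ 0.520.
Sp2–Sp3: 15/32 sites differ → p = 0.46875, d = −0.75 ln(1 − 0.625) = 0.735622 ≈ 0.736.

d(Sp1,Sp2) = 1.040, d(Sp1,Sp3) = 0.520, d(Sp2,Sp3) = 0.736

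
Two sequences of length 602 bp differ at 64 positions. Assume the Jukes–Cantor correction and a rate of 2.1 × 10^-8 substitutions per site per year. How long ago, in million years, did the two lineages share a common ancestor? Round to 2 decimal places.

2.73

p = 64/602 ≈ 0.106312.
d = −(3/4) ln(1 − 4p/3) = −0.75 ln(1 − 0.141749) = −0.75 ln(0.858251)
  = −0.75 × (-0.152859) = 0.114644 substitutions/site.
Under a molecular clock d = 2μt, so t = d/(2μ) = 0.114644 / (2 × 2.1 × 10^-8) = 2.73 million years.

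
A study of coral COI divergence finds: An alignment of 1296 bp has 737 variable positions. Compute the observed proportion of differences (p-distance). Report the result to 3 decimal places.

0.569

p = 737/1296 = 0.568672… ≈ 0.569 (to 3 d.p.).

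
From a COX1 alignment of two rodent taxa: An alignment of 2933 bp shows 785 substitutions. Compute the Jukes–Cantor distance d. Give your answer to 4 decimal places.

p = 785/2933 ≈ 0.267644.
d = −(3/4) ln(1 − 4p/3) = −0.75 ln(1 − 0.356859) = −0.75 ln(0.643141)
  = −0.75 × (-0.441391) = 0.331043 substitutions/site.

0.3310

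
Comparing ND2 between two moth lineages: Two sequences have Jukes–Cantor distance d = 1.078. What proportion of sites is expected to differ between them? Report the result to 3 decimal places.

p = (3/4)(1 − e^(−4d/3)) = 0.75 × (1 − e^(-1.437333)) = 0.75 × (1 − 0.237560) = 0.571830.

0.572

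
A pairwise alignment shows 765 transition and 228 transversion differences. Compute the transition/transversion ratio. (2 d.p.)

3.36

R = 765/228 = 3.355263… ≈ 3.36 (to 2 d.p.).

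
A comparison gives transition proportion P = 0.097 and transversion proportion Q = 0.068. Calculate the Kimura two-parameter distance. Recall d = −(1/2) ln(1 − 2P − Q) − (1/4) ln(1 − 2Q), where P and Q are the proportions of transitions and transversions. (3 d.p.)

0.188

Under the Kimura two-parameter model, d = −½ ln(1 − 2P − Q) − ¼ ln(1 − 2Q).
1 − 2P − Q = 0.738, giving −½ ln(0.738) = 0.151906.
1 − 2Q = 0.864, giving −¼ ln(0.864) = 0.036546.
d = 0.151906 + 0.036546 = 0.188452.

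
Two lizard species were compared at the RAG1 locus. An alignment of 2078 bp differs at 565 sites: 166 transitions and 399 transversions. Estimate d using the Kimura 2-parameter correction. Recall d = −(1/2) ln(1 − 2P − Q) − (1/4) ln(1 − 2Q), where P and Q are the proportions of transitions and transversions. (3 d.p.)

P = 166/2078 ≈ 0.079885 and Q = 399/2078 ≈ 0.192012.
Under the Kimura two-parameter model, d = −½ ln(1 − 2P − Q) − ¼ ln(1 − 2Q).
1 − 2P − Q = 0.648218, giving −½ ln(0.648218) = 0.216764.
1 − 2Q = 0.615976, giving −¼ ln(0.615976) = 0.121137.
d = 0.216764 + 0.121137 = 0.337901.

0.338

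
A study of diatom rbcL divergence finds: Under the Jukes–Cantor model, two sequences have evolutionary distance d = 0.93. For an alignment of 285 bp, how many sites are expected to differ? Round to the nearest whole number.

152

Invert JC69: p = (3/4)(1 − e^(−4d/3)) = 0.75 × (1 − e^(-1.24)) = 0.75 × (1 − 0.289384) = 0.532962.
Expected differing sites = pL ≈ 0.532962 × 285 = 151.89417 ≈ 152.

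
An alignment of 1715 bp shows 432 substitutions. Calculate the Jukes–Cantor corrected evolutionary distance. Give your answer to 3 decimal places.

p = 432/1715 ≈ 0.251895.
d = −(3/4) ln(1 − 4p/3) = −0.75 ln(1 − 0.33586) = −0.75 ln(0.66414)
  = −0.75 × (-0.409262) = 0.306947 substitutions/site.

0.307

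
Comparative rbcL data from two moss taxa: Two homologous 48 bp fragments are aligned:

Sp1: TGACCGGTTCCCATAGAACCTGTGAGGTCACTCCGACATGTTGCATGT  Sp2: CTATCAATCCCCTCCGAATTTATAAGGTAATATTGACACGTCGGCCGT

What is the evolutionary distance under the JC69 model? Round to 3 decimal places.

The sequences differ at 23 of 48 sites, so p = 23/48 ≈ 0.479167.
d = −(3/4) ln(1 − 4p/3) = −0.75 ln(1 − 0.638889) = −0.75 ln(0.361111)
  = −0.75 × (-1.018570) = 0.763928 substitutions/site.

0.764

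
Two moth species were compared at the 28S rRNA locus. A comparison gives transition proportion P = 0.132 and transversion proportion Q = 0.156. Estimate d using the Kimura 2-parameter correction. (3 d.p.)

Under the Kimura two-parameter model, d = −½ ln(1 − 2P − Q) − ¼ ln(1 − 2Q).
1 − 2P − Q = 0.58, giving −½ ln(0.58) = 0.272364.
1 − 2Q = 0.688, giving −¼ ln(0.688) = 0.093492.
d = 0.272364 + 0.093492 = 0.365856.

0.366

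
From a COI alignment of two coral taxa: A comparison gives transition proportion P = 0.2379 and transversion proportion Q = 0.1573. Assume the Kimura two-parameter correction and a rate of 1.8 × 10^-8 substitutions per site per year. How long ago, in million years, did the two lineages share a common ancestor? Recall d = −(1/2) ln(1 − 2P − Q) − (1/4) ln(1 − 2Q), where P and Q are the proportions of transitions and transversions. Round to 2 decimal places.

16.55

Under the Kimura two-parameter model, d = −½ ln(1 − 2P − Q) − ¼ ln(1 − 2Q).
1 − 2P − Q = 0.3669, giving −½ ln(0.3669) = 0.501333.
1 − 2Q = 0.6854, giving −¼ ln(0.6854) = 0.094438.
d = 0.501333 + 0.094438 = 0.595771.
Under a molecular clock d = 2μt, so t = d/(2μ) = 0.595771 / (2 × 1.8 × 10^-8) = 16.55 million years.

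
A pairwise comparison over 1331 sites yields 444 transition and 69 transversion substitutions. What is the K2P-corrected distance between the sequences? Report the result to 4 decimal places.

0.6621

P = 444/1331 ≈ 0.333584 and Q = 69/1331 ≈ 0.051841.
Under the Kimura two-parameter model, d = −½ ln(1 − 2P − Q) − ¼ ln(1 − 2Q).
1 − 2P − Q = 0.280991, giving −½ ln(0.280991) = 0.634716.
1 − 2Q = 0.896318, giving −¼ ln(0.896318) = 0.027365.
d = 0.634716 + 0.027365 = 0.662081.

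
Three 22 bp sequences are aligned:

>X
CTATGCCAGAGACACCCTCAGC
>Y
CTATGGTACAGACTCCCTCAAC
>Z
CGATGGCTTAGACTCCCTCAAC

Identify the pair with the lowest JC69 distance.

X–Y: 5/22 differ, p = 0.227, d = 0.271.
X–Z: 6/22 differ, p = 0.273, d = 0.339.
Y–Z: 4/22 differ, p = 0.182, d = 0.208.
The smallest distance is between Y and Z.

Y and Z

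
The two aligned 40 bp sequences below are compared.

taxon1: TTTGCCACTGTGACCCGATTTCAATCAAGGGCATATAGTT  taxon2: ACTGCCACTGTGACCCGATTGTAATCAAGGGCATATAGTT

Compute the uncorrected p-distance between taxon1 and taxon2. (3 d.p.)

0.100

The sequences differ at 4 of 40 positions (sites 1, 2, 21, 22).
p = 4/40 = 0.100.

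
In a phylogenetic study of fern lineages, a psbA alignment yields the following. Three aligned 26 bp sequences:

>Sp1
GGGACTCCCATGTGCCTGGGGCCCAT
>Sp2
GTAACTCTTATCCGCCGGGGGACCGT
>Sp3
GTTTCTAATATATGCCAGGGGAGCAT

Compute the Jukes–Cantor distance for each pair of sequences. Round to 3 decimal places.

Sp1–Sp2: 9/26 sites differ → p ≈ 0.346154, d = −0.75 ln(1 − 0.461539) = 0.464280 ≈ 0.464.
Sp1–Sp3: 10/26 sites differ → p ≈ 0.384615, d = −0.75 ln(1 − 0.51282) = 0.539341 ≈ 0.539.
Sp2–Sp3: 9/26 sites differ → p ≈ 0.346154, d = −0.75 ln(1 − 0.461539) = 0.464280 ≈ 0.464.

d(Sp1,Sp2) = 0.464, d(Sp1,Sp3) = 0.539, d(Sp2,Sp3) = 0.464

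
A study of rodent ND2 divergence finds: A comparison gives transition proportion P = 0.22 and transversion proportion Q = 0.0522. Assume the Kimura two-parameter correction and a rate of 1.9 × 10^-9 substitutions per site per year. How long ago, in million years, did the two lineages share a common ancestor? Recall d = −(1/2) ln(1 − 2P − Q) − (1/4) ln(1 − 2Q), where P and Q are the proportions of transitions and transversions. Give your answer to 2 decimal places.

Under the Kimura two-parameter model, d = −½ ln(1 − 2P − Q) − ¼ ln(1 − 2Q).
1 − 2P − Q = 0.5078, giving −½ ln(0.5078) = 0.338834.
1 − 2Q = 0.8956, giving −¼ ln(0.8956) = 0.027565.
d = 0.338834 + 0.027565 = 0.366399.
Under a molecular clock d = 2μt, so t = d/(2μ) = 0.366399 / (2 × 1.9 × 10^-9) = 96.42 million years.

96.42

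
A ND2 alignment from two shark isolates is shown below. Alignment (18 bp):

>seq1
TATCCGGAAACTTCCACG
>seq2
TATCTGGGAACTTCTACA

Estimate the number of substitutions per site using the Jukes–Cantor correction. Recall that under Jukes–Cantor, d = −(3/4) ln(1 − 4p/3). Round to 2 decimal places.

The sequences differ at 4 of 18 sites (5, 8, 15, 18), so p = 4/18 ≈ 0.222222.
d = −(3/4) ln(1 − 4p/3) = −0.75 ln(1 − 0.296296) = −0.75 ln(0.703704)
  = −0.75 × (-0.351397) = 0.263548 substitutions/site.

0.26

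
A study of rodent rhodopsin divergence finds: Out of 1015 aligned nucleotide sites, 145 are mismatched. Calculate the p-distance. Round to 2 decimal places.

0.14

p = 145/1015 = 0.142857… ≈ 0.14 (to 2 d.p.).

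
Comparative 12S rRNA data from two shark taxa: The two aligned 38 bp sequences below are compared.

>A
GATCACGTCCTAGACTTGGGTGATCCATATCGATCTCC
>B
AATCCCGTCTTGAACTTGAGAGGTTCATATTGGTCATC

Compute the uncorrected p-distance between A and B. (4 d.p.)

The sequences differ at 13 of 38 positions.
p = 13/38 = 0.342105… ≈ 0.3421 (to 4 d.p.).

0.3421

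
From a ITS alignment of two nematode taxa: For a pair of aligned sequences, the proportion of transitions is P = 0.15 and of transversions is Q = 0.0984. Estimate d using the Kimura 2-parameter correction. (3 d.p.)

Under the Kimura two-parameter model, d = −½ ln(1 − 2P − Q) − ¼ ln(1 − 2Q).
1 − 2P − Q = 0.6016, giving −½ ln(0.6016) = 0.254081.
1 − 2Q = 0.8032, giving −¼ ln(0.8032) = 0.054788.
d = 0.254081 + 0.054788 = 0.308869.

0.309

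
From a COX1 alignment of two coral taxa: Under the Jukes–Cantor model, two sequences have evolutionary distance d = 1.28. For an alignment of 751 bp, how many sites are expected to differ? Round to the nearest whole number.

Invert JC69: p = (3/4)(1 − e^(−4d/3)) = 0.75 × (1 − e^(-1.706667)) = 0.75 × (1 − 0.181470) = 0.613898.
Expected differing sites = pL ≈ 0.613898 × 751 = 461.037398 ≈ 461.

461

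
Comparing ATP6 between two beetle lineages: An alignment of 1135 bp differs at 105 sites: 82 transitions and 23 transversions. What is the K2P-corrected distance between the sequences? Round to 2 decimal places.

0.10

P = 82/1135 ≈ 0.072247 and Q = 23/1135 ≈ 0.020264.
Under the Kimura two-parameter model, d = −½ ln(1 − 2P − Q) − ¼ ln(1 − 2Q).
1 − 2P − Q = 0.835242, giving −½ ln(0.835242) = 0.090017.
1 − 2Q = 0.959472, giving −¼ ln(0.959472) = 0.010343.
d = 0.090017 + 0.010343 = 0.100360.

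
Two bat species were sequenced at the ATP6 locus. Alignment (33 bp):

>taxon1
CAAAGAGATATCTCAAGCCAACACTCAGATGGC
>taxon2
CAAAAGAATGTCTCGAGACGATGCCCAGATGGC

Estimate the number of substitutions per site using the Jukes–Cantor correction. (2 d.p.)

The sequences differ at 10 of 33 sites (5, 6, 7, 10, 15, 18, 20, 22, 23, 25), so p = 10/33 ≈ 0.30303.
d = −(3/4) ln(1 − 4p/3) = −0.75 ln(1 − 0.40404) = −0.75 ln(0.59596)
  = −0.75 × (-0.517582) = 0.388187 substitutions/site.

0.39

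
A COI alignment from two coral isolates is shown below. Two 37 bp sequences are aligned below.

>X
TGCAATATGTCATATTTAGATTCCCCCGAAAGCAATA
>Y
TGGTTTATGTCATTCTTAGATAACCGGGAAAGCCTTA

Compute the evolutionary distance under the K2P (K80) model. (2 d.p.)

Of 37 sites, 1 differences are transitions and 10 are transversions, so P = 1/37 ≈ 0.027027 and Q = 10/37 ≈ 0.27027.
Under the Kimura two-parameter model, d = −½ ln(1 − 2P − Q) − ¼ ln(1 − 2Q).
1 − 2P − Q = 0.675676, giving −½ ln(0.675676) = 0.196021.
1 − 2Q = 0.45946, giving −¼ ln(0.45946) = 0.194426.
d = 0.196021 + 0.194426 = 0.390447.

0.39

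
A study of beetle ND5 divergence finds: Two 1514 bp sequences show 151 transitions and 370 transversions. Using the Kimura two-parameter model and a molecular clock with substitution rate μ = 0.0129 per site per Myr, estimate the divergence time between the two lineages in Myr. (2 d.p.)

P = 151/1514 ≈ 0.099736 and Q = 370/1514 ≈ 0.244386.
Under the Kimura two-parameter model, d = −½ ln(1 − 2P − Q) − ¼ ln(1 − 2Q).
1 − 2P − Q = 0.556142, giving −½ ln(0.556142) = 0.293366.
1 − 2Q = 0.511228, giving −¼ ln(0.511228) = 0.167735.
d = 0.293366 + 0.167735 = 0.461101.
Under a molecular clock d = 2μt, so t = d/(2μ) = 0.461101 / (2 × 0.0129) = 17.87 Myr.

17.87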